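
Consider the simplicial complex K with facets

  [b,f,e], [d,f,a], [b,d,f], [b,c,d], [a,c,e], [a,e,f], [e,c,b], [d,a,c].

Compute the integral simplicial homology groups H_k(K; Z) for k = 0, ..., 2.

H_0 ≅ Z,  H_1 = 0,  H_2 ≅ Z.

K has 6 vertices, 12 edges, 8 triangles.
rank ∂_0 = 0, rank ∂_1 = 5 ⇒ b_0 = 6 − 0 − 5 = 1; all invariant factors of ∂_1 are 1 so no torsion. So H_0 = Z.
rank ∂_1 = 5, rank ∂_2 = 7 ⇒ b_1 = 12 − 5 − 7 = 0; all invariant factors of ∂_2 are 1 so no torsion. So H_1 = 0.
rank ∂_2 = 7, rank ∂_3 = 0 ⇒ b_2 = 8 − 7 − 0 = 1. So H_2 = Z.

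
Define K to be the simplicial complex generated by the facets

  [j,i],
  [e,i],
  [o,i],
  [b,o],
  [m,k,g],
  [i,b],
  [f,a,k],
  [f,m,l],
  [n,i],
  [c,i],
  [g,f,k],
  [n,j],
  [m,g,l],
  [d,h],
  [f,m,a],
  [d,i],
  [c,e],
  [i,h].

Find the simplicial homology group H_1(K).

K has 15 vertices, 24 edges, 6 triangles.
rank ∂_1 = 13, rank ∂_2 = 6 ⇒ b_1 = 24 − 13 − 6 = 5; all invariant factors of ∂_2 are 1 so no torsion. So H_1 = Z^5.

H_1 ≅ Z^5.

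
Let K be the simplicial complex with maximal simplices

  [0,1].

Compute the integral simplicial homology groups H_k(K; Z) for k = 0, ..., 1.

H_0 ≅ Z,  H_1 = 0.

Order the vertices as 0 < 1. Listing each simplex with vertices in this order, K has dimension 1 with simplices:

  0-simplices (2): [0], [1]
  1-simplices (1): [0,1]

so the chain groups are C_0 ≅ Z^2, C_1 ≅ Z^1.

The boundary map ∂_1: C_1 → C_0 sends each edge [p,q] (with p < q) to q − p. For instance
  ∂[0,1] = [1] − [0].
The 2×1 boundary matrix has rank 1 and Smith normal form diag(1).

Reading off H_k = ker ∂_k / im ∂_{k+1}:

  H_0: rank C_0 − rank ∂_1 = 2 − 1 = 1, and the invariant factors of ∂_1 are all 1, so H_0 ≅ Z.
  H_1: rank ker ∂_1 − rank ∂_2 = (1 − 1) − 0 = 0, and there is no ∂_2, so H_1 ≅ 0.

(K is a triangulation of the 1-simplex.)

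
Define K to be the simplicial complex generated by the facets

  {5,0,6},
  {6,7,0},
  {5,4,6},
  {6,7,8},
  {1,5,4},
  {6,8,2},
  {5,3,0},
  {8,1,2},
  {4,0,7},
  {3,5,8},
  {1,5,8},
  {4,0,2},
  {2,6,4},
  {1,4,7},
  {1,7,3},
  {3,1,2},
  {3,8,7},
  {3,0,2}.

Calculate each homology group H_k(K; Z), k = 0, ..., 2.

H_0 = Z,  H_1 = Z ⊕ Z/2,  H_2 = 0.

We work with the vertex ordering 0 < 1 < 2 < 3 < 4 < 5 < 6 < 7 < 8. The simplices of K, each written with vertices in increasing order, are:

  0-simplices (9): [0], [1], [2], [3], [4], [5], [6], [7], [8]
  1-simplices (27): (27 of them)
  2-simplices (18): [0,2,3], [0,2,4], [0,3,5], [0,4,7], [0,5,6], [0,6,7], [1,2,3], [1,2,8], [1,3,7], [1,4,5], [1,4,7], [1,5,8], [2,4,6], [2,6,8], [3,5,8], [3,7,8], [4,5,6], [6,7,8]

giving chain groups C_0 ≅ Z^9, C_1 ≅ Z^27, C_2 ≅ Z^18.

Boundary ∂_1: C_1 → C_0 is given by ∂[p,q] = [q] − [p]. For instance
  ∂[6,7] = [7] − [6].
As a 9×27 matrix over Z this has rank 8, with invariant factors (1,1,1,1,1,1,1,1).

The boundary map ∂_2: C_2 → C_1 maps a triangle to the signed sum of its edges. For instance
  ∂[1,5,8] = [5,8] − [1,8] + [1,5],
  ∂[0,4,7] = [4,7] − [0,7] + [0,4].
This gives a 27×18 integer matrix of rank 18; reducing to Smith normal form yields diagonal entries (1,1,1,1,1,1,1,1,1,1,1,1,1,1,1,1,1,2).

Now H_k = ker ∂_k / im ∂_{k+1}, so:

  H_0: rank C_0 − rank ∂_1 = 9 − 8 = 1, and the invariant factors of ∂_1 are all 1, so H_0 ≅ Z.
  H_1: rank ker ∂_1 − rank ∂_2 = (27 − 8) − 18 = 1, and ∂_2 has invariant factor 2 > 1, so H_1 ≅ Z ⊕ Z/2.
  H_2: rank ker ∂_2 − rank ∂_3 = (18 − 18) − 0 = 0, and there is no ∂_3, so H_2 ≅ 0.

As a check, the Euler characteristic is 9 − 27 + 18 = 0, which agrees with 1 − 1 + 0 = 0.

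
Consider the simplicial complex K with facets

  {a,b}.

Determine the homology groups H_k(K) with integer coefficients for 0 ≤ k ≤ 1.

H_0 ≅ Z,  H_1 = 0.

We work with the vertex ordering a < b. The simplices of K, each written with vertices in increasing order, are:

  0-simplices (2): a, b
  1-simplices (1): ab

Hence C_0 ≅ Z^2, C_1 ≅ Z^1.

∂_1: C_1 → C_0 maps an edge to its endpoints' difference, ∂[p,q] = q − p. For instance
  ∂ab = b − a.
The resulting 2×1 matrix has rank 1, and its Smith normal form has invariant factors (1).

From H_k ≅ ker(∂_k) / im(∂_{k+1}) we obtain:

  H_0: rank C_0 − rank ∂_1 = 2 − 1 = 1, and the invariant factors of ∂_1 are all 1, so H_0 = Z.
  H_1: rank ker ∂_1 − rank ∂_2 = (1 − 1) − 0 = 0, and there is no ∂_2, so H_1 = 0.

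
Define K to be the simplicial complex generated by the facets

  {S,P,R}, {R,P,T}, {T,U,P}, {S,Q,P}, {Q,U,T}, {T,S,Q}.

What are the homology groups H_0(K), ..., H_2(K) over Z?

H_0 ≅ Z,  H_1 ≅ Z,  H_2 = 0.

Order the vertices as P < Q < R < S < T < U. Listing each simplex with vertices in this order, K has dimension 2 with simplices:

  0-simplices (6): P, Q, R, S, T, U
  1-simplices (12): PQ, PR, PS, PT, PU, QS, QT, QU, RS, RT, ST, TU
  2-simplices (6): PQS, PRS, PRT, PTU, QST, QTU

so the chain groups are C_0 ≅ Z^6, C_1 ≅ Z^12, C_2 ≅ Z^6.

Boundary ∂_1: C_1 → C_0 is given by ∂[p,q] = [q] − [p]. For instance
  ∂PS = S − P.
The resulting 6×12 matrix has rank 5, and its Smith normal form has invariant factors (1,1,1,1,1).

The boundary map ∂_2: C_2 → C_1 maps a triangle to the signed sum of its edges. For instance
  ∂QTU = TU − QU + QT,
  ∂PTU = TU − PU + PT.
The resulting 12×6 matrix has rank 6, and its Smith normal form has invariant factors (1,1,1,1,1,1).

From H_k ≅ ker(∂_k) / im(∂_{k+1}) we obtain:

  H_0: rank C_0 − rank ∂_1 = 6 − 5 = 1, and the invariant factors of ∂_1 are all 1, so H_0 = Z.
  H_1: rank ker ∂_1 − rank ∂_2 = (12 − 5) − 6 = 1, and the invariant factors of ∂_2 are all 1, so H_1 = Z.
  H_2: rank ker ∂_2 − rank ∂_3 = (6 − 6) − 0 = 0, and there is no ∂_3, so H_2 = 0.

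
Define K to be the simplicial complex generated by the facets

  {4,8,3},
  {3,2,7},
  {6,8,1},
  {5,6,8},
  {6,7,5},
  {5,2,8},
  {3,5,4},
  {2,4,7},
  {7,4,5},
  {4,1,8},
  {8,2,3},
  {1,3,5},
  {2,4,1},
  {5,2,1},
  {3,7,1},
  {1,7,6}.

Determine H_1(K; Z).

H_1 = Z^2.

Fix the vertex order 1 < 2 < 3 < 4 < 5 < 6 < 7 < 8 and write every simplex with vertices in increasing order. Then dim K = 2 and the simplices of K are:

  0-simplices (8): [1], [2], [3], [4], [5], [6], [7], [8]
  1-simplices (24): (24 of them)
  2-simplices (16): [1,2,4], [1,2,5], [1,3,5], [1,3,7], [1,4,8], [1,6,7], [1,6,8], [2,3,7], [2,3,8], [2,4,7], [2,5,8], [3,4,5], [3,4,8], [4,5,7], [5,6,7], [5,6,8]

so the chain groups are C_0 ≅ Z^8, C_1 ≅ Z^24, C_2 ≅ Z^16.

∂_1: C_1 → C_0 is given by ∂[p,q] = [q] − [p].
The 8×24 boundary matrix has rank 7 and Smith normal form diag(1,1,1,1,1,1,1).

Boundary ∂_2: C_2 → C_1 maps a triangle to the signed sum of its edges. For instance
  ∂[5,6,8] = [6,8] − [5,8] + [5,6],
  ∂[2,5,8] = [5,8] − [2,8] + [2,5].
The 24×16 boundary matrix has rank 15 and Smith normal form diag(1,1,1,1,1,1,1,1,1,1,1,1,1,1,1).

Computing H_k = (kernel of ∂_k) / (image of ∂_{k+1}):

  H_1: rank ker ∂_1 − rank ∂_2 = (24 − 7) − 15 = 2, and the invariant factors of ∂_2 are all 1, so H_1 = Z^2.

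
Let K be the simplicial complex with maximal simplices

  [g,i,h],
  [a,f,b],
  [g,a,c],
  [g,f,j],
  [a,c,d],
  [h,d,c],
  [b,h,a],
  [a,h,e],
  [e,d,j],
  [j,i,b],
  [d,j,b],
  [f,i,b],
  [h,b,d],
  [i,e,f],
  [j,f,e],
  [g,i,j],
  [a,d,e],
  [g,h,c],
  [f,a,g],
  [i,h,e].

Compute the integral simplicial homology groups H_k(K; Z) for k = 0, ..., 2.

K has 10 vertices, 30 edges, 20 triangles.
rank ∂_0 = 0, rank ∂_1 = 9 ⇒ b_0 = 10 − 0 − 9 = 1; all invariant factors of ∂_1 are 1 so no torsion. So H_0 = Z.
rank ∂_1 = 9, rank ∂_2 = 20 ⇒ b_1 = 30 − 9 − 20 = 1; ∂_2 has invariant factor(s) [2] giving torsion. So H_1 = Z ⊕ Z/2.
rank ∂_2 = 20, rank ∂_3 = 0 ⇒ b_2 = 20 − 20 − 0 = 0. So H_2 = 0.

H_0 ≅ Z,  H_1 ≅ Z ⊕ Z/2,  H_2 = 0.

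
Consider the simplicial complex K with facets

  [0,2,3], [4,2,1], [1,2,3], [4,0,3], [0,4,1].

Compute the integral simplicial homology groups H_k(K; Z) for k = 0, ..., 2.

We work with the vertex ordering 0 < 1 < 2 < 3 < 4. The simplices of K, each written with vertices in increasing order, are:

  0-simplices (5): [0], [1], [2], [3], [4]
  1-simplices (10): [0,1], [0,2], [0,3], [0,4], [1,2], [1,3], [1,4], [2,3], [2,4], [3,4]
  2-simplices (5): [0,1,4], [0,2,3], [0,3,4], [1,2,3], [1,2,4]

so the chain groups are C_0 ≅ Z^5, C_1 ≅ Z^10, C_2 ≅ Z^5.

The boundary map ∂_1: C_1 → C_0 maps an edge to its endpoints' difference, ∂[p,q] = q − p. For instance
  ∂[1,4] = [4] − [1].
This gives a 5×10 integer matrix of rank 4; reducing to Smith normal form yields diagonal entries (1,1,1,1).

Boundary ∂_2: C_2 → C_1 acts by ∂[p,q,r] = [q,r] − [p,r] + [p,q]. For instance
  ∂[1,2,3] = [2,3] − [1,3] + [1,2],
  ∂[1,2,4] = [2,4] − [1,4] + [1,2].
The 10×5 boundary matrix has rank 5 and Smith normal form diag(1,1,1,1,1).

From H_k ≅ ker(∂_k) / im(∂_{k+1}) we obtain:

  H_0: rank C_0 − rank ∂_1 = 5 − 4 = 1, and the invariant factors of ∂_1 are all 1, so H_0 = Z.
  H_1: rank ker ∂_1 − rank ∂_2 = (10 − 4) − 5 = 1, and the invariant factors of ∂_2 are all 1, so H_1 = Z.
  H_2: rank ker ∂_2 − rank ∂_3 = (5 − 5) − 0 = 0, and there is no ∂_3, so H_2 = 0.

As a check, the Euler characteristic is 5 − 10 + 5 = 0, which agrees with 1 − 1 + 0 = 0.
(K is a triangulation of the Möbius band.)

H_0 = Z,  H_1 = Z,  H_2 = 0.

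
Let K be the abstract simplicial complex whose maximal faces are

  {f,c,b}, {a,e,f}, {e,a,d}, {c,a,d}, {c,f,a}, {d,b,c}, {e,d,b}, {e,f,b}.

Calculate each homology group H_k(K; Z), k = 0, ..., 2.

Fix the vertex order a < b < c < d < e < f and write every simplex with vertices in increasing order. Then dim K = 2 and the simplices of K are:

  0-simplices (6): a, b, c, d, e, f
  1-simplices (12): ac, ad, ae, af, bc, bd, be, bf, cd, cf, de, ef
  2-simplices (8): acd, acf, ade, aef, bcd, bcf, bde, bef

Hence C_0 ≅ Z^6, C_1 ≅ Z^12, C_2 ≅ Z^8.

The boundary map ∂_1: C_1 → C_0 is given by ∂[p,q] = [q] − [p].
This gives a 6×12 integer matrix of rank 5; reducing to Smith normal form yields diagonal entries (1,1,1,1,1).

The boundary map ∂_2: C_2 → C_1 sends each 2-simplex [p,q,r] to [q,r] − [p,r] + [p,q]. For instance
  ∂bcf = cf − bf + bc,
  ∂ade = de − ae + ad.
This gives a 12×8 integer matrix of rank 7; reducing to Smith normal form yields diagonal entries (1,1,1,1,1,1,1).

From H_k ≅ ker(∂_k) / im(∂_{k+1}) we obtain:

  H_0: rank C_0 − rank ∂_1 = 6 − 5 = 1, and the invariant factors of ∂_1 are all 1, so H_0 = Z.
  H_1: rank ker ∂_1 − rank ∂_2 = (12 − 5) − 7 = 0, and the invariant factors of ∂_2 are all 1, so H_1 = 0.
  H_2: rank ker ∂_2 − rank ∂_3 = (8 − 7) − 0 = 1, and there is no ∂_3, so H_2 = Z.

H_0 ≅ Z,  H_1 = 0,  H_2 ≅ Z.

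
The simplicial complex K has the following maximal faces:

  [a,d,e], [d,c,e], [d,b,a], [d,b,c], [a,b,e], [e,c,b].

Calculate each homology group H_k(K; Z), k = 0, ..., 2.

H_0 = Z,  H_1 = 0,  H_2 = Z.

We work with the vertex ordering a < b < c < d < e. The simplices of K, each written with vertices in increasing order, are:

  0-simplices (5): a, b, c, d, e
  1-simplices (9): ab, ad, ae, bc, bd, be, cd, ce, de
  2-simplices (6): abd, abe, ade, bcd, bce, cde

giving chain groups C_0 ≅ Z^5, C_1 ≅ Z^9, C_2 ≅ Z^6.

∂_1: C_1 → C_0 maps an edge to its endpoints' difference, ∂[p,q] = q − p. For instance
  ∂cd = d − c.
As a 5×9 matrix over Z this has rank 4, with invariant factors (1,1,1,1).

∂_2: C_2 → C_1 sends each 2-simplex [p,q,r] to [q,r] − [p,r] + [p,q]. For instance
  ∂abe = be − ae + ab,
  ∂ade = de − ae + ad.
This gives a 9×6 integer matrix of rank 5; reducing to Smith normal form yields diagonal entries (1,1,1,1,1).

Computing H_k = (kernel of ∂_k) / (image of ∂_{k+1}):

  H_0: rank C_0 − rank ∂_1 = 5 − 4 = 1, and the invariant factors of ∂_1 are all 1, so H_0 ≅ Z.
  H_1: rank ker ∂_1 − rank ∂_2 = (9 − 4) − 5 = 0, and the invariant factors of ∂_2 are all 1, so H_1 ≅ 0.
  H_2: rank ker ∂_2 − rank ∂_3 = (6 − 5) − 0 = 1, and there is no ∂_3, so H_2 ≅ Z.

(K is a triangulation of the 2-sphere S^2.)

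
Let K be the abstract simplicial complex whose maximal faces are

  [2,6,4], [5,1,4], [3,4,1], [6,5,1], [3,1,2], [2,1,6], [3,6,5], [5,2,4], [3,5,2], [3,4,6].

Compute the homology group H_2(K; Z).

H_2 ≅ 0.

Fix the vertex order 1 < 2 < 3 < 4 < 5 < 6 and write every simplex with vertices in increasing order. Then dim K = 2 and the simplices of K are:

  0-simplices (6): [1], [2], [3], [4], [5], [6]
  1-simplices (15): [1,2], [1,3], [1,4], [1,5], [1,6], [2,3], [2,4], [2,5], [2,6], [3,4], [3,5], [3,6], [4,5], [4,6], [5,6]
  2-simplices (10): [1,2,3], [1,2,6], [1,3,4], [1,4,5], [1,5,6], [2,3,5], [2,4,5], [2,4,6], [3,4,6], [3,5,6]

so the chain groups are C_0 ≅ Z^6, C_1 ≅ Z^15, C_2 ≅ Z^10.

∂_1: C_1 → C_0 sends each edge [p,q] (with p < q) to q − p.
The resulting 6×15 matrix has rank 5, and its Smith normal form has invariant factors (1,1,1,1,1).

∂_2: C_2 → C_1 acts by ∂[p,q,r] = [q,r] − [p,r] + [p,q]. For instance
  ∂[1,2,6] = [2,6] − [1,6] + [1,2],
  ∂[1,2,3] = [2,3] − [1,3] + [1,2].
This gives a 15×10 integer matrix of rank 10; reducing to Smith normal form yields diagonal entries (1,1,1,1,1,1,1,1,1,2).

Computing H_k = (kernel of ∂_k) / (image of ∂_{k+1}):

  H_2: rank ker ∂_2 − rank ∂_3 = (10 − 10) − 0 = 0, and there is no ∂_3, so H_2 = 0.

(K is a triangulation of the real projective plane RP^2.)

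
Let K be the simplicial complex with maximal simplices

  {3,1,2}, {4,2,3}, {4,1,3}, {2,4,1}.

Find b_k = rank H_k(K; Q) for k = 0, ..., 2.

Fix the vertex order 1 < 2 < 3 < 4 and write every simplex with vertices in increasing order. Then dim K = 2 and the simplices of K are:

  0-simplices (4): [1], [2], [3], [4]
  1-simplices (6): [1,2], [1,3], [1,4], [2,3], [2,4], [3,4]
  2-simplices (4): [1,2,3], [1,2,4], [1,3,4], [2,3,4]

so the chain groups are C_0 ≅ Z^4, C_1 ≅ Z^6, C_2 ≅ Z^4.

The boundary map ∂_1: C_1 → C_0 sends each edge [p,q] (with p < q) to q − p.
This gives a 4×6 integer matrix of rank 3; reducing to Smith normal form yields diagonal entries (1,1,1).

The boundary map ∂_2: C_2 → C_1 sends each 2-simplex [p,q,r] to [q,r] − [p,r] + [p,q]. For instance
  ∂[1,2,4] = [2,4] − [1,4] + [1,2],
  ∂[1,3,4] = [3,4] − [1,4] + [1,3].
The 6×4 boundary matrix has rank 3 and Smith normal form diag(1,1,1).

Computing H_k = (kernel of ∂_k) / (image of ∂_{k+1}):

  H_0: rank C_0 − rank ∂_1 = 4 − 3 = 1, and the invariant factors of ∂_1 are all 1, so H_0 ≅ Z.
  H_1: rank ker ∂_1 − rank ∂_2 = (6 − 3) − 3 = 0, and the invariant factors of ∂_2 are all 1, so H_1 ≅ 0.
  H_2: rank ker ∂_2 − rank ∂_3 = (4 − 3) − 0 = 1, and there is no ∂_3, so H_2 ≅ Z.

As a check, the Euler characteristic is 4 − 6 + 4 = 2, which agrees with 1 − 0 + 1 = 2.

Hence the Betti numbers are b_0 = 1, b_1 = 0, b_2 = 1.

b_0 = 1, b_1 = 0, b_2 = 1.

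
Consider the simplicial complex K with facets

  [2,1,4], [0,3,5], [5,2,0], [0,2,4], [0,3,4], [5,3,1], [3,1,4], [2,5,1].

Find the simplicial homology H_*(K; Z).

H_0 ≅ Z,  H_1 = 0,  H_2 ≅ Z.

Order the vertices as 0 < 1 < 2 < 3 < 4 < 5. Listing each simplex with vertices in this order, K has dimension 2 with simplices:

  0-simplices (6): [0], [1], [2], [3], [4], [5]
  1-simplices (12): [0,2], [0,3], [0,4], [0,5], [1,2], [1,3], [1,4], [1,5], [2,4], [2,5], [3,4], [3,5]
  2-simplices (8): [0,2,4], [0,2,5], [0,3,4], [0,3,5], [1,2,4], [1,2,5], [1,3,4], [1,3,5]

Hence C_0 ≅ Z^6, C_1 ≅ Z^12, C_2 ≅ Z^8.

Boundary ∂_1: C_1 → C_0 sends each edge [p,q] (with p < q) to q − p. For instance
  ∂[0,5] = [5] − [0].
The 6×12 boundary matrix has rank 5 and Smith normal form diag(1,1,1,1,1).

The boundary map ∂_2: C_2 → C_1 sends each 2-simplex [p,q,r] to [q,r] − [p,r] + [p,q]. For instance
  ∂[1,2,4] = [2,4] − [1,4] + [1,2],
  ∂[0,3,5] = [3,5] − [0,5] + [0,3].
As a 12×8 matrix over Z this has rank 7, with invariant factors (1,1,1,1,1,1,1).

Computing H_k = (kernel of ∂_k) / (image of ∂_{k+1}):

  H_0: rank C_0 − rank ∂_1 = 6 − 5 = 1, and the invariant factors of ∂_1 are all 1, so H_0 = Z.
  H_1: rank ker ∂_1 − rank ∂_2 = (12 − 5) − 7 = 0, and the invariant factors of ∂_2 are all 1, so H_1 = 0.
  H_2: rank ker ∂_2 − rank ∂_3 = (8 − 7) − 0 = 1, and there is no ∂_3, so H_2 = Z.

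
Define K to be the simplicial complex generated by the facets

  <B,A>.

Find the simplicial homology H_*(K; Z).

H_0 = Z,  H_1 = 0.

Fix the vertex order A < B and write every simplex with vertices in increasing order. Then dim K = 1 and the simplices of K are:

  0-simplices (2): A, B
  1-simplices (1): AB

Hence C_0 ≅ Z^2, C_1 ≅ Z^1.

Boundary ∂_1: C_1 → C_0 is given by ∂[p,q] = [q] − [p]. For instance
  ∂AB = B − A.
As a 2×1 matrix over Z this has rank 1, with invariant factors (1).

Computing H_k = (kernel of ∂_k) / (image of ∂_{k+1}):

  H_0: rank C_0 − rank ∂_1 = 2 − 1 = 1, and the invariant factors of ∂_1 are all 1, so H_0 ≅ Z.
  H_1: rank ker ∂_1 − rank ∂_2 = (1 − 1) − 0 = 0, and there is no ∂_2, so H_1 ≅ 0.

(K is a triangulation of the 1-simplex.)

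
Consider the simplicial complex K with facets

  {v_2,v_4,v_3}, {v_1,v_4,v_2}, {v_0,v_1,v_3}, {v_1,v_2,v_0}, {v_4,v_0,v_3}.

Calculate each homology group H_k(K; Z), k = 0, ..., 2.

K has 5 vertices, 10 edges, 5 triangles.
rank ∂_0 = 0, rank ∂_1 = 4 ⇒ b_0 = 5 − 0 − 4 = 1; all invariant factors of ∂_1 are 1 so no torsion. So H_0 = Z.
rank ∂_1 = 4, rank ∂_2 = 5 ⇒ b_1 = 10 − 4 − 5 = 1; all invariant factors of ∂_2 are 1 so no torsion. So H_1 = Z.
rank ∂_2 = 5, rank ∂_3 = 0 ⇒ b_2 = 5 − 5 − 0 = 0. So H_2 = 0.

H_0 = Z,  H_1 = Z,  H_2 = 0.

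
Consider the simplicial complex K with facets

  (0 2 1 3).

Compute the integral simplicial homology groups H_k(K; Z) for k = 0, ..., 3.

H_0 = Z,  H_1 = 0,  H_2 = 0,  H_3 = 0.

Fix the vertex order 0 < 1 < 2 < 3 and write every simplex with vertices in increasing order. Then dim K = 3 and the simplices of K are:

  0-simplices (4): [0], [1], [2], [3]
  1-simplices (6): [0,1], [0,2], [0,3], [1,2], [1,3], [2,3]
  2-simplices (4): [0,1,2], [0,1,3], [0,2,3], [1,2,3]
  3-simplices (1): [0,1,2,3]

giving chain groups C_0 ≅ Z^4, C_1 ≅ Z^6, C_2 ≅ Z^4, C_3 ≅ Z^1.

Boundary ∂_1: C_1 → C_0 maps an edge to its endpoints' difference, ∂[p,q] = q − p.
As a 4×6 matrix over Z this has rank 3, with invariant factors (1,1,1).

The boundary map ∂_2: C_2 → C_1 maps a triangle to the signed sum of its edges. For instance
  ∂[0,1,2] = [1,2] − [0,2] + [0,1],
  ∂[1,2,3] = [2,3] − [1,3] + [1,2].
As a 6×4 matrix over Z this has rank 3, with invariant factors (1,1,1).

Boundary ∂_3: C_3 → C_2 sends each 3-simplex σ to the alternating sum Σ_i (−1)^i (σ with its i-th vertex removed). For instance
  ∂[0,1,2,3] = [1,2,3] − [0,2,3] + [0,1,3] − [0,1,2].
The resulting 4×1 matrix has rank 1, and its Smith normal form has invariant factors (1).

Now H_k = ker ∂_k / im ∂_{k+1}, so:

  H_0: rank C_0 − rank ∂_1 = 4 − 3 = 1, and the invariant factors of ∂_1 are all 1, so H_0 ≅ Z.
  H_1: rank ker ∂_1 − rank ∂_2 = (6 − 3) − 3 = 0, and the invariant factors of ∂_2 are all 1, so H_1 ≅ 0.
  H_2: rank ker ∂_2 − rank ∂_3 = (4 − 3) − 1 = 0, and the invariant factors of ∂_3 are all 1, so H_2 ≅ 0.
  H_3: rank ker ∂_3 − rank ∂_4 = (1 − 1) − 0 = 0, and there is no ∂_4, so H_3 ≅ 0.

(K is a triangulation of the 3-simplex.)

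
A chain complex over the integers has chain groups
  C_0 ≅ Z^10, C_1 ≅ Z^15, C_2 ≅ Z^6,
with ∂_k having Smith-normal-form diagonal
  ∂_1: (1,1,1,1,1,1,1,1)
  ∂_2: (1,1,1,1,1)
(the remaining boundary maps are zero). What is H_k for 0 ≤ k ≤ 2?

H_0 = Z^2,  H_1 = Z^2,  H_2 = Z.

H_0: b_0 = 10 − 0 − 8 = 2; torsion from ∂_1 factors > 1: none. So H_0 = Z^2.
H_1: b_1 = 15 − 8 − 5 = 2; torsion from ∂_2 factors > 1: none. So H_1 = Z^2.
H_2: b_2 = 6 − 5 − 0 = 1; torsion from ∂_3 factors > 1: none. So H_2 = Z.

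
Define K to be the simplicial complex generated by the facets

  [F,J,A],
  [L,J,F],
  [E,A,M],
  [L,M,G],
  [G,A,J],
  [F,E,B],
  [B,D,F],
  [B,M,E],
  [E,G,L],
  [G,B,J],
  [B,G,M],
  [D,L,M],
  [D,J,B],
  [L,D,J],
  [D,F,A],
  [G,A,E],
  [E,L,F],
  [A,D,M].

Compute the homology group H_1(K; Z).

Take the total order A < B < D < E < F < G < J < L < M on the vertex set. Then K (dimension 2) consists of the simplices:

  0-simplices (9): A, B, D, E, F, G, J, L, M
  1-simplices (27): AD, AE, AF, AG, AJ, AM, BD, BE, BF, BG, BJ, BM, DF, DJ, DL, DM, EF, EG, EL, EM, FJ, FL, GJ, GL, GM, JL, LM
  2-simplices (18): ADF, ADM, AEG, AEM, AFJ, AGJ, BDF, BDJ, BEF, BEM, BGJ, BGM, DJL, DLM, EFL, EGL, FJL, GLM

so the chain groups are C_0 ≅ Z^9, C_1 ≅ Z^27, C_2 ≅ Z^18.

∂_1: C_1 → C_0 maps an edge to its endpoints' difference, ∂[p,q] = q − p.
This gives a 9×27 integer matrix of rank 8; reducing to Smith normal form yields diagonal entries (1,1,1,1,1,1,1,1).

The boundary map ∂_2: C_2 → C_1 acts by ∂[p,q,r] = [q,r] − [p,r] + [p,q]. For instance
  ∂BEM = EM − BM + BE,
  ∂BGJ = GJ − BJ + BG.
As a 27×18 matrix over Z this has rank 18, with invariant factors (1,1,1,1,1,1,1,1,1,1,1,1,1,1,1,1,1,2).

From H_k ≅ ker(∂_k) / im(∂_{k+1}) we obtain:

  H_1: rank ker ∂_1 − rank ∂_2 = (27 − 8) − 18 = 1, and ∂_2 has invariant factor 2 > 1, so H_1 = Z × Z/2.

H_1 = Z × Z/2.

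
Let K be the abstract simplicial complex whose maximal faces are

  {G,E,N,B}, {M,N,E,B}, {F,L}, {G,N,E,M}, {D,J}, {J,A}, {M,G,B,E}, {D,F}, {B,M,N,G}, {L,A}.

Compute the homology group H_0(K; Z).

K has 10 vertices, 15 edges, 10 triangles, 5 3-simplices.
rank ∂_0 = 0, rank ∂_1 = 8 ⇒ b_0 = 10 − 0 − 8 = 2; all invariant factors of ∂_1 are 1 so no torsion. So H_0 ≅ Z^2.

H_0 = Z^2.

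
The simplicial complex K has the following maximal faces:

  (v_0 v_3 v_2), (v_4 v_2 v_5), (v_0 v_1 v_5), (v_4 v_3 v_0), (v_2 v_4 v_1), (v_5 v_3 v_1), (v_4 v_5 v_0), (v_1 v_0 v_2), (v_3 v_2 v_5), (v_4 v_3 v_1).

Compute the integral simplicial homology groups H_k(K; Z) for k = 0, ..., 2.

K has 6 vertices, 15 edges, 10 triangles.
rank ∂_0 = 0, rank ∂_1 = 5 ⇒ b_0 = 6 − 0 − 5 = 1; all invariant factors of ∂_1 are 1 so no torsion. So H_0 = Z.
rank ∂_1 = 5, rank ∂_2 = 10 ⇒ b_1 = 15 − 5 − 10 = 0; ∂_2 has invariant factor(s) [2] giving torsion. So H_1 = Z/2.
rank ∂_2 = 10, rank ∂_3 = 0 ⇒ b_2 = 10 − 10 − 0 = 0. So H_2 = 0.

H_0 = Z,  H_1 = Z/2,  H_2 = 0.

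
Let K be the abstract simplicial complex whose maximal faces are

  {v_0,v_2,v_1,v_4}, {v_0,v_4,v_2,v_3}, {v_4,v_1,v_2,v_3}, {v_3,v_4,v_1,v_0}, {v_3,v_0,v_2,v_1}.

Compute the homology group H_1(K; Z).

H_1 = 0.

K has 5 vertices, 10 edges, 10 triangles, 5 3-simplices.
rank ∂_1 = 4, rank ∂_2 = 6 ⇒ b_1 = 10 − 4 − 6 = 0; all invariant factors of ∂_2 are 1 so no torsion. So H_1 ≅ 0.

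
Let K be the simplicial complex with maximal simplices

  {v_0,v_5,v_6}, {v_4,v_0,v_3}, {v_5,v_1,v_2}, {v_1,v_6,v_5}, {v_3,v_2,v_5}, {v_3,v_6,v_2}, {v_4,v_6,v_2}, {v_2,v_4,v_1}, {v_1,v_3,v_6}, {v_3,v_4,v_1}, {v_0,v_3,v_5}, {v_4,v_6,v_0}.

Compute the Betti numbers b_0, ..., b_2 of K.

b_0 = 1, b_1 = 0, b_2 = 0.

Take the total order v_0 < v_1 < v_2 < v_3 < v_4 < v_5 < v_6 on the vertex set. Then K (dimension 2) consists of the simplices:

  0-simplices (7): [v_0], [v_1], [v_2], [v_3], [v_4], [v_5], [v_6]
  1-simplices (18): (18 of them)
  2-simplices (12): (12 of them)

so the chain groups are C_0 ≅ Z^7, C_1 ≅ Z^18, C_2 ≅ Z^12.

Boundary ∂_1: C_1 → C_0 maps an edge to its endpoints' difference, ∂[p,q] = q − p. For instance
  ∂[v_1,v_4] = [v_4] − [v_1].
This gives a 7×18 integer matrix of rank 6; reducing to Smith normal form yields diagonal entries (1,1,1,1,1,1).

Boundary ∂_2: C_2 → C_1 maps a triangle to the signed sum of its edges. For instance
  ∂[v_2,v_3,v_5] = [v_3,v_5] − [v_2,v_5] + [v_2,v_3],
  ∂[v_1,v_2,v_5] = [v_2,v_5] − [v_1,v_5] + [v_1,v_2].
The 18×12 boundary matrix has rank 12 and Smith normal form diag(1,1,1,1,1,1,1,1,1,1,1,2).

Now H_k = ker ∂_k / im ∂_{k+1}, so:

  H_0: rank C_0 − rank ∂_1 = 7 − 6 = 1, and the invariant factors of ∂_1 are all 1, so H_0 = Z.
  H_1: rank ker ∂_1 − rank ∂_2 = (18 − 6) − 12 = 0, and ∂_2 has invariant factor 2 > 1, so H_1 = Z/2.
  H_2: rank ker ∂_2 − rank ∂_3 = (12 − 12) − 0 = 0, and there is no ∂_3, so H_2 = 0.

Hence the Betti numbers are b_0 = 1, b_1 = 0, b_2 = 0.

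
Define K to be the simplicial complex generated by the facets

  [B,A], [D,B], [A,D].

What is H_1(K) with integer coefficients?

H_1 = Z.

Fix the vertex order A < B < D and write every simplex with vertices in increasing order. Then dim K = 1 and the simplices of K are:

  0-simplices (3): A, B, D
  1-simplices (3): AB, AD, BD

giving chain groups C_0 ≅ Z^3, C_1 ≅ Z^3.

The boundary map ∂_1: C_1 → C_0 sends each edge [p,q] (with p < q) to q − p. For instance
  ∂AD = D − A.
This gives a 3×3 integer matrix of rank 2; reducing to Smith normal form yields diagonal entries (1,1).

Computing H_k = (kernel of ∂_k) / (image of ∂_{k+1}):

  H_1: rank ker ∂_1 − rank ∂_2 = (3 − 2) − 0 = 1, and there is no ∂_2, so H_1 ≅ Z.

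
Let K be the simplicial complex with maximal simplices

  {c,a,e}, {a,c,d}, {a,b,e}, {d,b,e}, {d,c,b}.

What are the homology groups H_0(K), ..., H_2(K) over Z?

H_0 = Z,  H_1 = Z,  H_2 = 0.

Order the vertices as a < b < c < d < e. Listing each simplex with vertices in this order, K has dimension 2 with simplices:

  0-simplices (5): a, b, c, d, e
  1-simplices (10): ab, ac, ad, ae, bc, bd, be, cd, ce, de
  2-simplices (5): abe, acd, ace, bcd, bde

giving chain groups C_0 ≅ Z^5, C_1 ≅ Z^10, C_2 ≅ Z^5.

Boundary ∂_1: C_1 → C_0 maps an edge to its endpoints' difference, ∂[p,q] = q − p. For instance
  ∂bd = d − b.
The 5×10 boundary matrix has rank 4 and Smith normal form diag(1,1,1,1).

Boundary ∂_2: C_2 → C_1 maps a triangle to the signed sum of its edges. For instance
  ∂bcd = cd − bd + bc,
  ∂abe = be − ae + ab.
The resulting 10×5 matrix has rank 5, and its Smith normal form has invariant factors (1,1,1,1,1).

From H_k ≅ ker(∂_k) / im(∂_{k+1}) we obtain:

  H_0: rank C_0 − rank ∂_1 = 5 − 4 = 1, and the invariant factors of ∂_1 are all 1, so H_0 = Z.
  H_1: rank ker ∂_1 − rank ∂_2 = (10 − 4) − 5 = 1, and the invariant factors of ∂_2 are all 1, so H_1 = Z.
  H_2: rank ker ∂_2 − rank ∂_3 = (5 − 5) − 0 = 0, and there is no ∂_3, so H_2 = 0.

As a check, the Euler characteristic is 5 − 10 + 5 = 0, which agrees with 1 − 1 + 0 = 0.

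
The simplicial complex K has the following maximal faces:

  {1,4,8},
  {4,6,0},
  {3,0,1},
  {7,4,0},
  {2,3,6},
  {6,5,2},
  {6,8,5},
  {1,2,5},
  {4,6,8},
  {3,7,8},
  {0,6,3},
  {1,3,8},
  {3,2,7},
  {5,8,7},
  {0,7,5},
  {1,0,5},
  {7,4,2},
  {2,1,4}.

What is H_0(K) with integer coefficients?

H_0 ≅ Z.

Order the vertices as 0 < 1 < 2 < 3 < 4 < 5 < 6 < 7 < 8. Listing each simplex with vertices in this order, K has dimension 2 with simplices:

  0-simplices (9): [0], [1], [2], [3], [4], [5], [6], [7], [8]
  1-simplices (27): (27 of them)
  2-simplices (18): [0,1,3], [0,1,5], [0,3,6], [0,4,6], [0,4,7], [0,5,7], [1,2,4], [1,2,5], [1,3,8], [1,4,8], [2,3,6], [2,3,7], [2,4,7], [2,5,6], [3,7,8], [4,6,8], [5,6,8], [5,7,8]

giving chain groups C_0 ≅ Z^9, C_1 ≅ Z^27, C_2 ≅ Z^18.

The boundary map ∂_1: C_1 → C_0 maps an edge to its endpoints' difference, ∂[p,q] = q − p. For instance
  ∂[3,8] = [8] − [3].
This gives a 9×27 integer matrix of rank 8; reducing to Smith normal form yields diagonal entries (1,1,1,1,1,1,1,1).

Boundary ∂_2: C_2 → C_1 acts by ∂[p,q,r] = [q,r] − [p,r] + [p,q]. For instance
  ∂[0,3,6] = [3,6] − [0,6] + [0,3],
  ∂[1,2,4] = [2,4] − [1,4] + [1,2].
This gives a 27×18 integer matrix of rank 17; reducing to Smith normal form yields diagonal entries (1,1,1,1,1,1,1,1,1,1,1,1,1,1,1,1,1).

Computing H_k = (kernel of ∂_k) / (image of ∂_{k+1}):

  H_0: rank C_0 − rank ∂_1 = 9 − 8 = 1, and the invariant factors of ∂_1 are all 1, so H_0 = Z.

(K is a triangulation of the torus T^2.)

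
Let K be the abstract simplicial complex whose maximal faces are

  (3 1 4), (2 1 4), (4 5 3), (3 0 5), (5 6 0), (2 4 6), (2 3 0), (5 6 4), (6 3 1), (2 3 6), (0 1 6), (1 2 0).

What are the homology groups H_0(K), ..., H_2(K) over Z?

K has 7 vertices, 18 edges, 12 triangles.
rank ∂_0 = 0, rank ∂_1 = 6 ⇒ b_0 = 7 − 0 − 6 = 1; all invariant factors of ∂_1 are 1 so no torsion. So H_0 ≅ Z.
rank ∂_1 = 6, rank ∂_2 = 12 ⇒ b_1 = 18 − 6 − 12 = 0; ∂_2 has invariant factor(s) [2] giving torsion. So H_1 ≅ Z/2Z.
rank ∂_2 = 12, rank ∂_3 = 0 ⇒ b_2 = 12 − 12 − 0 = 0. So H_2 ≅ 0.

H_0 = Z,  H_1 = Z/2Z,  H_2 = 0.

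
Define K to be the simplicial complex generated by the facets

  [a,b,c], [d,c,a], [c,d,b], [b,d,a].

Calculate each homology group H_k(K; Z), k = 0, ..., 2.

Take the total order a < b < c < d on the vertex set. Then K (dimension 2) consists of the simplices:

  0-simplices (4): a, b, c, d
  1-simplices (6): ab, ac, ad, bc, bd, cd
  2-simplices (4): abc, abd, acd, bcd

so the chain groups are C_0 ≅ Z^4, C_1 ≅ Z^6, C_2 ≅ Z^4.

∂_1: C_1 → C_0 is given by ∂[p,q] = [q] − [p]. For instance
  ∂cd = d − c.
As a 4×6 matrix over Z this has rank 3, with invariant factors (1,1,1).

The boundary map ∂_2: C_2 → C_1 maps a triangle to the signed sum of its edges. For instance
  ∂abd = bd − ad + ab,
  ∂abc = bc − ac + ab.
The 6×4 boundary matrix has rank 3 and Smith normal form diag(1,1,1).

Now H_k = ker ∂_k / im ∂_{k+1}, so:

  H_0: rank C_0 − rank ∂_1 = 4 − 3 = 1, and the invariant factors of ∂_1 are all 1, so H_0 = Z.
  H_1: rank ker ∂_1 − rank ∂_2 = (6 − 3) − 3 = 0, and the invariant factors of ∂_2 are all 1, so H_1 = 0.
  H_2: rank ker ∂_2 − rank ∂_3 = (4 − 3) − 0 = 1, and there is no ∂_3, so H_2 = Z.

As a check, the Euler characteristic is 4 − 6 + 4 = 2, which agrees with 1 − 0 + 1 = 2.
(K is a triangulation of the 2-sphere S^2.)

H_0 = Z,  H_1 = 0,  H_2 = Z.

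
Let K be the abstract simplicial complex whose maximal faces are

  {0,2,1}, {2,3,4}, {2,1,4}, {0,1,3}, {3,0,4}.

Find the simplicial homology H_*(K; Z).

K has 5 vertices, 10 edges, 5 triangles.
rank ∂_0 = 0, rank ∂_1 = 4 ⇒ b_0 = 5 − 0 − 4 = 1; all invariant factors of ∂_1 are 1 so no torsion. So H_0 ≅ Z.
rank ∂_1 = 4, rank ∂_2 = 5 ⇒ b_1 = 10 − 4 − 5 = 1; all invariant factors of ∂_2 are 1 so no torsion. So H_1 ≅ Z.
rank ∂_2 = 5, rank ∂_3 = 0 ⇒ b_2 = 5 − 5 − 0 = 0. So H_2 ≅ 0.

H_0 ≅ Z,  H_1 ≅ Z,  H_2 = 0.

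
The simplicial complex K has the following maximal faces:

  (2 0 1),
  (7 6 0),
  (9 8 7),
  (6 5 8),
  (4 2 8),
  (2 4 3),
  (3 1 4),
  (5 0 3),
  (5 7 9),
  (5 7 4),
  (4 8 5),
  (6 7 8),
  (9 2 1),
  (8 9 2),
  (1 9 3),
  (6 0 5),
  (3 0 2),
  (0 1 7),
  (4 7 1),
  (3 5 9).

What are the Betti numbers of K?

b_0 = 1, b_1 = 1, b_2 = 0.

Take the total order 0 < 1 < 2 < 3 < 4 < 5 < 6 < 7 < 8 < 9 on the vertex set. Then K (dimension 2) consists of the simplices:

  0-simplices (10): [0], [1], [2], [3], [4], [5], [6], [7], [8], [9]
  1-simplices (30): (30 of them)
  2-simplices (20): (20 of them)

so the chain groups are C_0 ≅ Z^10, C_1 ≅ Z^30, C_2 ≅ Z^20.

∂_1: C_1 → C_0 is given by ∂[p,q] = [q] − [p]. For instance
  ∂[5,7] = [7] − [5].
The resulting 10×30 matrix has rank 9, and its Smith normal form has invariant factors (1,1,1,1,1,1,1,1,1).

∂_2: C_2 → C_1 acts by ∂[p,q,r] = [q,r] − [p,r] + [p,q]. For instance
  ∂[7,8,9] = [8,9] − [7,9] + [7,8],
  ∂[0,3,5] = [3,5] − [0,5] + [0,3].
As a 30×20 matrix over Z this has rank 20, with invariant factors (1,1,1,1,1,1,1,1,1,1,1,1,1,1,1,1,1,1,1,2).

Now H_k = ker ∂_k / im ∂_{k+1}, so:

  H_0: rank C_0 − rank ∂_1 = 10 − 9 = 1, and the invariant factors of ∂_1 are all 1, so H_0 ≅ Z.
  H_1: rank ker ∂_1 − rank ∂_2 = (30 − 9) − 20 = 1, and ∂_2 has invariant factor 2 > 1, so H_1 ≅ Z ⊕ Z/2Z.
  H_2: rank ker ∂_2 − rank ∂_3 = (20 − 20) − 0 = 0, and there is no ∂_3, so H_2 ≅ 0.

Hence the Betti numbers are b_0 = 1, b_1 = 1, b_2 = 0.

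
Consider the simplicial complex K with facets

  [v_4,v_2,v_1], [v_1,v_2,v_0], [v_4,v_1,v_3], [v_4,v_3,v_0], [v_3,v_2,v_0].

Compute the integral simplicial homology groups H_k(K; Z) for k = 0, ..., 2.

H_0 = Z,  H_1 = Z,  H_2 = 0.

Fix the vertex order v_0 < v_1 < v_2 < v_3 < v_4 and write every simplex with vertices in increasing order. Then dim K = 2 and the simplices of K are:

  0-simplices (5): [v_0], [v_1], [v_2], [v_3], [v_4]
  1-simplices (10): [v_0,v_1], [v_0,v_2], [v_0,v_3], [v_0,v_4], [v_1,v_2], [v_1,v_3], [v_1,v_4], [v_2,v_3], [v_2,v_4], [v_3,v_4]
  2-simplices (5): [v_0,v_1,v_2], [v_0,v_2,v_3], [v_0,v_3,v_4], [v_1,v_2,v_4], [v_1,v_3,v_4]

Hence C_0 ≅ Z^5, C_1 ≅ Z^10, C_2 ≅ Z^5.

The boundary map ∂_1: C_1 → C_0 maps an edge to its endpoints' difference, ∂[p,q] = q − p.
The 5×10 boundary matrix has rank 4 and Smith normal form diag(1,1,1,1).

Boundary ∂_2: C_2 → C_1 acts by ∂[p,q,r] = [q,r] − [p,r] + [p,q]. For instance
  ∂[v_0,v_2,v_3] = [v_2,v_3] − [v_0,v_3] + [v_0,v_2],
  ∂[v_1,v_2,v_4] = [v_2,v_4] − [v_1,v_4] + [v_1,v_2].
The resulting 10×5 matrix has rank 5, and its Smith normal form has invariant factors (1,1,1,1,1).

Now H_k = ker ∂_k / im ∂_{k+1}, so:

  H_0: rank C_0 − rank ∂_1 = 5 − 4 = 1, and the invariant factors of ∂_1 are all 1, so H_0 = Z.
  H_1: rank ker ∂_1 − rank ∂_2 = (10 − 4) − 5 = 1, and the invariant factors of ∂_2 are all 1, so H_1 = Z.
  H_2: rank ker ∂_2 − rank ∂_3 = (5 − 5) − 0 = 0, and there is no ∂_3, so H_2 = 0.

As a check, the Euler characteristic is 5 − 10 + 5 = 0, which agrees with 1 − 1 + 0 = 0.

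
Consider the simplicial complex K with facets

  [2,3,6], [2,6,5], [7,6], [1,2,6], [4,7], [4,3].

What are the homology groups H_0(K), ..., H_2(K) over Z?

K has 7 vertices, 10 edges, 3 triangles.
rank ∂_0 = 0, rank ∂_1 = 6 ⇒ b_0 = 7 − 0 − 6 = 1; all invariant factors of ∂_1 are 1 so no torsion. So H_0 ≅ Z.
rank ∂_1 = 6, rank ∂_2 = 3 ⇒ b_1 = 10 − 6 − 3 = 1; all invariant factors of ∂_2 are 1 so no torsion. So H_1 ≅ Z.
rank ∂_2 = 3, rank ∂_3 = 0 ⇒ b_2 = 3 − 3 − 0 = 0. So H_2 ≅ 0.

H_0 ≅ Z,  H_1 ≅ Z,  H_2 = 0.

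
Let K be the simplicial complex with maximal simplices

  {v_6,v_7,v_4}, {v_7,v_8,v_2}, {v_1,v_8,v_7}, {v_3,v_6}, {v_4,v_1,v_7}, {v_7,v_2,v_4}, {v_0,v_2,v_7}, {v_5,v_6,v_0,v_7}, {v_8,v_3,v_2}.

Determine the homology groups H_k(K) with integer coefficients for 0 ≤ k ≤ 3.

H_0 ≅ Z,  H_1 ≅ Z,  H_2 = 0,  H_3 = 0.

Fix the vertex order v_0 < v_1 < v_2 < v_3 < v_4 < v_5 < v_6 < v_7 < v_8 and write every simplex with vertices in increasing order. Then dim K = 3 and the simplices of K are:

  0-simplices (9): [v_0], [v_1], [v_2], [v_3], [v_4], [v_5], [v_6], [v_7], [v_8]
  1-simplices (19): (19 of them)
  2-simplices (11): (11 of them)
  3-simplices (1): [v_0,v_5,v_6,v_7]

Hence C_0 ≅ Z^9, C_1 ≅ Z^19, C_2 ≅ Z^11, C_3 ≅ Z^1.

The boundary map ∂_1: C_1 → C_0 sends each edge [p,q] (with p < q) to q − p. For instance
  ∂[v_2,v_3] = [v_3] − [v_2].
This gives a 9×19 integer matrix of rank 8; reducing to Smith normal form yields diagonal entries (1,1,1,1,1,1,1,1).

Boundary ∂_2: C_2 → C_1 sends each 2-simplex [p,q,r] to [q,r] − [p,r] + [p,q]. For instance
  ∂[v_1,v_4,v_7] = [v_4,v_7] − [v_1,v_7] + [v_1,v_4],
  ∂[v_0,v_5,v_7] = [v_5,v_7] − [v_0,v_7] + [v_0,v_5].
As a 19×11 matrix over Z this has rank 10, with invariant factors (1,1,1,1,1,1,1,1,1,1).

Boundary ∂_3: C_3 → C_2 sends each 3-simplex σ to the alternating sum Σ_i (−1)^i (σ with its i-th vertex removed). For instance
  ∂[v_0,v_5,v_6,v_7] = [v_5,v_6,v_7] − [v_0,v_6,v_7] + [v_0,v_5,v_7] − [v_0,v_5,v_6].
The resulting 11×1 matrix has rank 1, and its Smith normal form has invariant factors (1).

Now H_k = ker ∂_k / im ∂_{k+1}, so:

  H_0: rank C_0 − rank ∂_1 = 9 − 8 = 1, and the invariant factors of ∂_1 are all 1, so H_0 ≅ Z.
  H_1: rank ker ∂_1 − rank ∂_2 = (19 − 8) − 10 = 1, and the invariant factors of ∂_2 are all 1, so H_1 ≅ Z.
  H_2: rank ker ∂_2 − rank ∂_3 = (11 − 10) − 1 = 0, and the invariant factors of ∂_3 are all 1, so H_2 ≅ 0.
  H_3: rank ker ∂_3 − rank ∂_4 = (1 − 1) − 0 = 0, and there is no ∂_4, so H_3 ≅ 0.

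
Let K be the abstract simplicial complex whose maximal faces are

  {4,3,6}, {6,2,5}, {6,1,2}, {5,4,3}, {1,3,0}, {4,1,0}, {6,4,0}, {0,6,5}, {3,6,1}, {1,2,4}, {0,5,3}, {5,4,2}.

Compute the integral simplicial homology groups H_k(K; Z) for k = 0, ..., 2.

H_0 = Z,  H_1 = Z/2,  H_2 = 0.

Order the vertices as 0 < 1 < 2 < 3 < 4 < 5 < 6. Listing each simplex with vertices in this order, K has dimension 2 with simplices:

  0-simplices (7): [0], [1], [2], [3], [4], [5], [6]
  1-simplices (18): [0,1], [0,3], [0,4], [0,5], [0,6], [1,2], [1,3], [1,4], [1,6], [2,4], [2,5], [2,6], [3,4], [3,5], [3,6], [4,5], [4,6], [5,6]
  2-simplices (12): [0,1,3], [0,1,4], [0,3,5], [0,4,6], [0,5,6], [1,2,4], [1,2,6], [1,3,6], [2,4,5], [2,5,6], [3,4,5], [3,4,6]

giving chain groups C_0 ≅ Z^7, C_1 ≅ Z^18, C_2 ≅ Z^12.

The boundary map ∂_1: C_1 → C_0 is given by ∂[p,q] = [q] − [p].
This gives a 7×18 integer matrix of rank 6; reducing to Smith normal form yields diagonal entries (1,1,1,1,1,1).

Boundary ∂_2: C_2 → C_1 sends each 2-simplex [p,q,r] to [q,r] − [p,r] + [p,q]. For instance
  ∂[0,5,6] = [5,6] − [0,6] + [0,5],
  ∂[2,4,5] = [4,5] − [2,5] + [2,4].
As a 18×12 matrix over Z this has rank 12, with invariant factors (1,1,1,1,1,1,1,1,1,1,1,2).

Computing H_k = (kernel of ∂_k) / (image of ∂_{k+1}):

  H_0: rank C_0 − rank ∂_1 = 7 − 6 = 1, and the invariant factors of ∂_1 are all 1, so H_0 = Z.
  H_1: rank ker ∂_1 − rank ∂_2 = (18 − 6) − 12 = 0, and ∂_2 has invariant factor 2 > 1, so H_1 = Z/2.
  H_2: rank ker ∂_2 − rank ∂_3 = (12 − 12) − 0 = 0, and there is no ∂_3, so H_2 = 0.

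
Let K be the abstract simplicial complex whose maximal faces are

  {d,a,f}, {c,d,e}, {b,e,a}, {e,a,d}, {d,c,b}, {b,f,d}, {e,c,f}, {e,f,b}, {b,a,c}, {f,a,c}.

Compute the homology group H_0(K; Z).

H_0 ≅ Z.

Order the vertices as a < b < c < d < e < f. Listing each simplex with vertices in this order, K has dimension 2 with simplices:

  0-simplices (6): a, b, c, d, e, f
  1-simplices (15): ab, ac, ad, ae, af, bc, bd, be, bf, cd, ce, cf, de, df, ef
  2-simplices (10): abc, abe, acf, ade, adf, bcd, bdf, bef, cde, cef

so the chain groups are C_0 ≅ Z^6, C_1 ≅ Z^15, C_2 ≅ Z^10.

Boundary ∂_1: C_1 → C_0 maps an edge to its endpoints' difference, ∂[p,q] = q − p. For instance
  ∂ac = c − a.
As a 6×15 matrix over Z this has rank 5, with invariant factors (1,1,1,1,1).

∂_2: C_2 → C_1 maps a triangle to the signed sum of its edges. For instance
  ∂bcd = cd − bd + bc,
  ∂adf = df − af + ad.
The resulting 15×10 matrix has rank 10, and its Smith normal form has invariant factors (1,1,1,1,1,1,1,1,1,2).

Reading off H_k = ker ∂_k / im ∂_{k+1}:

  H_0: rank C_0 − rank ∂_1 = 6 − 5 = 1, and the invariant factors of ∂_1 are all 1, so H_0 = Z.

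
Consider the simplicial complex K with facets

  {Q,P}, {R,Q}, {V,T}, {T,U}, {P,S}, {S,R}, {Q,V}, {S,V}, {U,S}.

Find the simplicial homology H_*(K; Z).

Fix the vertex order P < Q < R < S < T < U < V and write every simplex with vertices in increasing order. Then dim K = 1 and the simplices of K are:

  0-simplices (7): P, Q, R, S, T, U, V
  1-simplices (9): PQ, PS, QR, QV, RS, SU, SV, TU, TV

giving chain groups C_0 ≅ Z^7, C_1 ≅ Z^9.

Boundary ∂_1: C_1 → C_0 maps an edge to its endpoints' difference, ∂[p,q] = q − p. For instance
  ∂QV = V − Q.
This gives a 7×9 integer matrix of rank 6; reducing to Smith normal form yields diagonal entries (1,1,1,1,1,1).

From H_k ≅ ker(∂_k) / im(∂_{k+1}) we obtain:

  H_0: rank C_0 − rank ∂_1 = 7 − 6 = 1, and the invariant factors of ∂_1 are all 1, so H_0 ≅ Z.
  H_1: rank ker ∂_1 − rank ∂_2 = (9 − 6) − 0 = 3, and there is no ∂_2, so H_1 ≅ Z^3.

As a check, the Euler characteristic is 7 − 9 = -2, which agrees with 1 − 3 = -2.

H_0 ≅ Z,  H_1 ≅ Z^3.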